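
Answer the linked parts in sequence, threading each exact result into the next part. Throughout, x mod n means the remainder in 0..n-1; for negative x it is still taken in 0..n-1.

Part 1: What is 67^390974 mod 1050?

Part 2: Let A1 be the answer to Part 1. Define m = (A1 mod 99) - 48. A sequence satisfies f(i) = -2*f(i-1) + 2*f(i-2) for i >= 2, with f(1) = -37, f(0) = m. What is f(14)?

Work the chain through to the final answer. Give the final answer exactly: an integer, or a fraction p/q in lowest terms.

22242304

Part 1: squarings mod 1050: 67^1=67, 67^2=289, 67^4=571, 67^8=541, 67^16=781, 67^32=961, 67^64=571, 67^128=541, 67^256=781, 67^512=961, 67^1024=571, 67^2048=541, 67^4096=781, 67^8192=961, 67^16384=571, 67^32768=541, 67^65536=781, 67^131072=961, 67^262144=571; 67^390974 = 67^2 * 67^4 * 67^8 * 67^16 * 67^32 * 67^256 * 67^512 * 67^1024 * 67^4096 * 67^8192 * 67^16384 * 67^32768 * 67^65536 * 67^262144 = 79 (mod 1050); answer 79
Part 2: A1 = 79; m = 31; f(2) = -2*(-37) + 2*(31) = 136; iterating: f(2)=136, f(3)=-346, f(4)=964, f(5)=-2620, f(6)=7168, f(7)=-19576, f(8)=53488, f(9)=-146128, f(10)=399232, f(11)=-1090720, f(12)=2979904, f(13)=-8141248, f(14)=22242304; answer 22242304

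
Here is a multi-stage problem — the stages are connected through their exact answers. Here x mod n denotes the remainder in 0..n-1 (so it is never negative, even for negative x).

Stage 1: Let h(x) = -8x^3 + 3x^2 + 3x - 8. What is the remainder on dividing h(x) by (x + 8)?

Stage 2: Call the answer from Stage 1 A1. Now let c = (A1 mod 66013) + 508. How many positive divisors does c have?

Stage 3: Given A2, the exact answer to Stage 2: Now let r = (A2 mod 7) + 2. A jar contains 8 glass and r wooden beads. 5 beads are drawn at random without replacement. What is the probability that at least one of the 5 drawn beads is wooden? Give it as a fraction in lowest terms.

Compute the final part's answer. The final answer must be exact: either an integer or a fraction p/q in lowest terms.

421/429

Stage 1: remainder = value at the root: -8*(-8)^3 + 3*(-8)^2 + 3*(-8)^1 - 8 = (4096) + (192) + (-24) + (-8) = 4256; answer 4256
Stage 2: A1 = 4256; c = 4764; 4764 = 2^2 * 3 * 397; number of divisors = (2+1) * (1+1) * (1+1) = 12; answer 12
Stage 3: A2 = 12; r = 7; total draws C(15,5) = 3003; complement C(8,5) = 56; favorable 3003 - 56 = 2947; P = 421/429; answer 421/429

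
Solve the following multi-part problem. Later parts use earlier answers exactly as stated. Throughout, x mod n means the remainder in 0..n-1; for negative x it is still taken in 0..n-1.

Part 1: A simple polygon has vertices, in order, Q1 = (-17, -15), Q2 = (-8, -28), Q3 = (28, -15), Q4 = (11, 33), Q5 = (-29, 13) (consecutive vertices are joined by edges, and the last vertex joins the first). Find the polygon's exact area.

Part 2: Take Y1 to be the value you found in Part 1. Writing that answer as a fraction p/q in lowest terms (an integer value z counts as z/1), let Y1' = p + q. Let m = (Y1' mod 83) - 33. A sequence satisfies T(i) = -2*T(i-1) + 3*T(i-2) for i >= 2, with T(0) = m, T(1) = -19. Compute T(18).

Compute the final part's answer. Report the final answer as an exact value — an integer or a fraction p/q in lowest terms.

2518233179

Part 1: cross terms: (-17*-28 - -8*-15)=356, (-8*-15 - 28*-28)=904, (28*33 - 11*-15)=1089, (11*13 - -29*33)=1100, (-29*-15 - -17*13)=656; twice the area = |4105| = 4105; area = 4105/2; answer 4105/2
Part 2: Y1 = 4105/2; threaded value p + q = 4107; m = 7; T(2) = -2*(-19) + 3*(7) = 59; iterating: T(2)=59, T(3)=-175, T(4)=527, T(5)=-1579, T(6)=4739, T(7)=-14215, T(8)=42647, T(9)=-127939, T(10)=383819, T(11)=-1151455, T(12)=3454367, T(13)=-10363099, T(14)=31089299, T(15)=-93267895, T(16)=279803687, T(17)=-839411059, T(18)=2518233179; answer 2518233179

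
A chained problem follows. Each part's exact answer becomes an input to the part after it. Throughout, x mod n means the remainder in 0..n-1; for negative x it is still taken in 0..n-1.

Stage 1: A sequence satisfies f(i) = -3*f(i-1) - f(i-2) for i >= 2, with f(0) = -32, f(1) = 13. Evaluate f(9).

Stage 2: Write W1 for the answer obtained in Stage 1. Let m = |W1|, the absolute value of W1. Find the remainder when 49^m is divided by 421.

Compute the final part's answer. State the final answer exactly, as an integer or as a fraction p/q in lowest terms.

Stage 1: f(2) = -3*(13) - 1*(-32) = -7; iterating: f(2)=-7, f(3)=8, f(4)=-17, f(5)=43, f(6)=-112, f(7)=293, f(8)=-767, f(9)=2008; answer 2008
Stage 2: W1 = 2008; m = 2008; squarings mod 421: 49^1=49, 49^2=296, 49^4=48, 49^8=199, 49^16=27, 49^32=308, 49^64=139, 49^128=376, 49^256=341, 49^512=85, 49^1024=68; 49^2008 = 49^8 * 49^16 * 49^64 * 49^128 * 49^256 * 49^512 * 49^1024 = 317 (mod 421); answer 317

317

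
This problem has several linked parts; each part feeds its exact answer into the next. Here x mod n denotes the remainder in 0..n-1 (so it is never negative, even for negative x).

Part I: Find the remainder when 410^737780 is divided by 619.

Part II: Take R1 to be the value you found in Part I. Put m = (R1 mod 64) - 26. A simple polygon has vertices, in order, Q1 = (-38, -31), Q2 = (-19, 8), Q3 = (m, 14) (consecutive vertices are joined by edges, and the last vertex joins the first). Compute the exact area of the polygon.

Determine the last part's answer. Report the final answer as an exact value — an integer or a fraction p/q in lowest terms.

Part I: squarings mod 619: 410^1=410, 410^2=351, 410^4=20, 410^8=400, 410^16=298, 410^32=287, 410^64=42, 410^128=526, 410^256=602, 410^512=289, 410^1024=575, 410^2048=79, 410^4096=51, 410^8192=125, 410^16384=150, 410^32768=216, 410^65536=231, 410^131072=127, 410^262144=35, 410^524288=606; 410^737780 = 410^4 * 410^16 * 410^32 * 410^64 * 410^128 * 410^256 * 410^16384 * 410^65536 * 410^131072 * 410^524288 = 283 (mod 619); answer 283
Part II: R1 = 283; m = 1; cross terms: (-38*8 - -19*-31)=-893, (-19*14 - 1*8)=-274, (1*-31 - -38*14)=501; twice the area = |-666| = 666; area = 333; answer 333

333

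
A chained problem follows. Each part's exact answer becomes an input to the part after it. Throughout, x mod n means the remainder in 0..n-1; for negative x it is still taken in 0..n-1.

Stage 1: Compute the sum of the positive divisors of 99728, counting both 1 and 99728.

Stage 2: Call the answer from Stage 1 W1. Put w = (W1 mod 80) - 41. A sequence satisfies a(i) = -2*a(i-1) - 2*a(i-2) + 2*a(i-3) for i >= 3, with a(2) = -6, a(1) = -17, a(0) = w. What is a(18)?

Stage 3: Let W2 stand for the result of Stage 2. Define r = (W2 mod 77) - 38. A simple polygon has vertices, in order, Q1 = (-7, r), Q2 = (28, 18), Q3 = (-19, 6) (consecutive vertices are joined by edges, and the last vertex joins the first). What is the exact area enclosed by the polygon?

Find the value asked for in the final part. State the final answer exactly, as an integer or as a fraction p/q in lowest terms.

843/2

Stage 1: 99728 = 2^4 * 23 * 271; sigma = (1 + 2 + 4 + 8 + 16) * (1 + 23) * (1 + 271) = 31 * 24 * 272 = 202368; answer 202368
Stage 2: W1 = 202368; w = 7; a(3) = -2*(-6) - 2*(-17) + 2*(7) = 60; iterating: a(3)=60, a(4)=-142, a(5)=152, a(6)=100, a(7)=-788, a(8)=1680, a(9)=-1584, a(10)=-1768, a(11)=10064, a(12)=-19760, a(13)=15856, a(14)=27936, a(15)=-127104, a(16)=230048, a(17)=-150016, a(18)=-414272; answer -414272
Stage 3: W2 = -414272; r = 27; cross terms: (-7*18 - 28*27)=-882, (28*6 - -19*18)=510, (-19*27 - -7*6)=-471; twice the area = |-843| = 843; area = 843/2; answer 843/2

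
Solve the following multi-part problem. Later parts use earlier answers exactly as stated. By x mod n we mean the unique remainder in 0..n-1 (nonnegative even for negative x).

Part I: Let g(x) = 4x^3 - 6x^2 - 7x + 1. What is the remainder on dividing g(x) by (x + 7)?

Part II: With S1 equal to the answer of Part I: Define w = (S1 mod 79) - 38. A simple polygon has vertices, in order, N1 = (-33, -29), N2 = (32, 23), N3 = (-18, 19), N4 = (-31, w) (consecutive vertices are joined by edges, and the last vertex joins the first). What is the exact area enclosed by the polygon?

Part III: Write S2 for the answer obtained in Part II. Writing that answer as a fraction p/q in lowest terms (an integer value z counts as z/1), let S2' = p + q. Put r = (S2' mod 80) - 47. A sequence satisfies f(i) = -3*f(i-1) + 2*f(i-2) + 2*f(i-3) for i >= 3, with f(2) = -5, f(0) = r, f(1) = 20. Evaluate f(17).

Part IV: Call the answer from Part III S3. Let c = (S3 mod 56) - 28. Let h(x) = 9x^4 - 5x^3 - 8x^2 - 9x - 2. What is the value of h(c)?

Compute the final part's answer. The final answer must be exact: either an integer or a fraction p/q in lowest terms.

4678477

Part I: remainder = value at the root: 4*(-7)^3 - 6*(-7)^2 - 7*(-7)^1 + 1 = (-1372) + (-294) + (49) + (1) = -1616; answer -1616
Part II: S1 = -1616; w = 5; cross terms: (-33*23 - 32*-29)=169, (32*19 - -18*23)=1022, (-18*5 - -31*19)=499, (-31*-29 - -33*5)=1064; twice the area = |2754| = 2754; area = 1377; answer 1377
Part III: S2 = 1377; threaded value p + q = 1378; r = -29; f(3) = -3*(-5) + 2*(20) + 2*(-29) = -3; iterating: f(3)=-3, f(4)=39, f(5)=-133, f(6)=471, f(7)=-1601, f(8)=5479, f(9)=-18697, f(10)=63847, f(11)=-217977, f(12)=744231, f(13)=-2540953, f(14)=8675367, f(15)=-29619545, f(16)=101127463, f(17)=-345270745; answer -345270745
Part IV: S3 = -345270745; c = 27; 9*(27)^4 - 5*(27)^3 - 8*(27)^2 - 9*(27)^1 - 2 = (4782969) + (-98415) + (-5832) + (-243) + (-2) = 4678477; answer 4678477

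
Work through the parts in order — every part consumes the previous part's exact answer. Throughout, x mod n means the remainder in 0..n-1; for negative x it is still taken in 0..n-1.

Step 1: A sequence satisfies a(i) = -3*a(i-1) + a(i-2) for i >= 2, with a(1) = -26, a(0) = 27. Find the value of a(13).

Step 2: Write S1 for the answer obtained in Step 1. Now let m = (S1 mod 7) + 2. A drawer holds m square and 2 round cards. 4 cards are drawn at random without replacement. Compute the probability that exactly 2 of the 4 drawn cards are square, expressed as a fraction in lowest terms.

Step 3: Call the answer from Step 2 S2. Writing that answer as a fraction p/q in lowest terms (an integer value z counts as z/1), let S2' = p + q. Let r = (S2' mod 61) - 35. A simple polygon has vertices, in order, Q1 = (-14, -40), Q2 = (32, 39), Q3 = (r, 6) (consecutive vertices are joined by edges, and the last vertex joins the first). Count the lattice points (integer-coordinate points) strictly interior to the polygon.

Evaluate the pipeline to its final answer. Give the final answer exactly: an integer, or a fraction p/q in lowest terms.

Step 1: a(2) = -3*(-26) + 1*(27) = 105; iterating: a(2)=105, a(3)=-341, a(4)=1128, a(5)=-3725, a(6)=12303, a(7)=-40634, a(8)=134205, a(9)=-443249, a(10)=1463952, a(11)=-4835105, a(12)=15969267, a(13)=-52742906; answer -52742906
Step 2: S1 = -52742906; m = 3; total draws C(5,4) = 5; favorable C(3,2)*C(2,2) = 3; P = 3/5; answer 3/5
Step 3: S2 = 3/5; threaded value p + q = 8; r = -27; cross terms: (-14*39 - 32*-40)=734, (32*6 - -27*39)=1245, (-27*-40 - -14*6)=1164; twice the area = |3143| = 3143; area = 3143/2; boundary points = 1 + 1 + 1 = 3; strictly interior points = area - boundary/2 + 1 = 1571; answer 1571

1571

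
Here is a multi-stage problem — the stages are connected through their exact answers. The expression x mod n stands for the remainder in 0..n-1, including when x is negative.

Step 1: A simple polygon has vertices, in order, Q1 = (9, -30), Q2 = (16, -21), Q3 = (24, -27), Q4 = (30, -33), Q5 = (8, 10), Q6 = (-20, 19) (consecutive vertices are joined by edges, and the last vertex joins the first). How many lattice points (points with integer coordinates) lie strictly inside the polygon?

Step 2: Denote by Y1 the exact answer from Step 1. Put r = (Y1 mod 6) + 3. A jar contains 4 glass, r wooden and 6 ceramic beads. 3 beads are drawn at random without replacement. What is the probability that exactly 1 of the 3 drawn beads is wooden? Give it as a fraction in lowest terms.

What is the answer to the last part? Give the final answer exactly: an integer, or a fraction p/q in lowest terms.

135/286

Step 1: cross terms: (9*-21 - 16*-30)=291, (16*-27 - 24*-21)=72, (24*-33 - 30*-27)=18, (30*10 - 8*-33)=564, (8*19 - -20*10)=352, (-20*-30 - 9*19)=429; twice the area = |1726| = 1726; area = 863; boundary points = 1 + 2 + 6 + 1 + 1 + 1 = 12; strictly interior points = area - boundary/2 + 1 = 858; answer 858
Step 2: Y1 = 858; r = 3; total draws C(13,3) = 286; favorable C(3,1)*C(10,2) = 135; P = 135/286; answer 135/286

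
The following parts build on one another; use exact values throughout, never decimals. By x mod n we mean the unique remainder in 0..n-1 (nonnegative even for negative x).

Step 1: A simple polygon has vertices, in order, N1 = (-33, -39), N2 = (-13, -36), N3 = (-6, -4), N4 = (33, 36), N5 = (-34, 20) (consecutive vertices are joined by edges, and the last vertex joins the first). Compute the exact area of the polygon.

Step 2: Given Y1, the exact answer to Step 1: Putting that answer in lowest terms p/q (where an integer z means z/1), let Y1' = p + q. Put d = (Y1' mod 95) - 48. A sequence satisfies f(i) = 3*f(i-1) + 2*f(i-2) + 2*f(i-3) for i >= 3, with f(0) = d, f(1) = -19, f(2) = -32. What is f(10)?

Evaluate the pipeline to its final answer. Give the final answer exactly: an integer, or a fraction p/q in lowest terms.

-1534028

Step 1: cross terms: (-33*-36 - -13*-39)=681, (-13*-4 - -6*-36)=-164, (-6*36 - 33*-4)=-84, (33*20 - -34*36)=1884, (-34*-39 - -33*20)=1986; twice the area = |4303| = 4303; area = 4303/2; answer 4303/2
Step 2: Y1 = 4303/2; threaded value p + q = 4305; d = -18; f(3) = 3*(-32) + 2*(-19) + 2*(-18) = -170; iterating: f(3)=-170, f(4)=-612, f(5)=-2240, f(6)=-8284, f(7)=-30556, f(8)=-112716, f(9)=-415828, f(10)=-1534028; answer -1534028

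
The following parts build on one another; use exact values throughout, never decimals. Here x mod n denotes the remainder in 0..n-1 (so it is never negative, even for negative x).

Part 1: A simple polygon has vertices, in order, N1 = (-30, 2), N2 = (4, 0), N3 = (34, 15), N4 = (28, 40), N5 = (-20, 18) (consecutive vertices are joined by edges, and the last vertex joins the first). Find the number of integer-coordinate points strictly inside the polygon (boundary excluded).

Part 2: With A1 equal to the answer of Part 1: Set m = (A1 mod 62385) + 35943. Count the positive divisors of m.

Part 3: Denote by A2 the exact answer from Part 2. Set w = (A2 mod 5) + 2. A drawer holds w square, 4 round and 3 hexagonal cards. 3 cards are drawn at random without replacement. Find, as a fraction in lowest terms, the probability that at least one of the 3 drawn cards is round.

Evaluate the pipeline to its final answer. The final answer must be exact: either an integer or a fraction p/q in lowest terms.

Part 1: cross terms: (-30*0 - 4*2)=-8, (4*15 - 34*0)=60, (34*40 - 28*15)=940, (28*18 - -20*40)=1304, (-20*2 - -30*18)=500; twice the area = |2796| = 2796; area = 1398; boundary points = 2 + 15 + 1 + 2 + 2 = 22; strictly interior points = area - boundary/2 + 1 = 1388; answer 1388
Part 2: A1 = 1388; m = 37331; 37331 = 7 * 5333; number of divisors = (1+1) * (1+1) = 4; answer 4
Part 3: A2 = 4; w = 6; total draws C(13,3) = 286; complement C(9,3) = 84; favorable 286 - 84 = 202; P = 101/143; answer 101/143

101/143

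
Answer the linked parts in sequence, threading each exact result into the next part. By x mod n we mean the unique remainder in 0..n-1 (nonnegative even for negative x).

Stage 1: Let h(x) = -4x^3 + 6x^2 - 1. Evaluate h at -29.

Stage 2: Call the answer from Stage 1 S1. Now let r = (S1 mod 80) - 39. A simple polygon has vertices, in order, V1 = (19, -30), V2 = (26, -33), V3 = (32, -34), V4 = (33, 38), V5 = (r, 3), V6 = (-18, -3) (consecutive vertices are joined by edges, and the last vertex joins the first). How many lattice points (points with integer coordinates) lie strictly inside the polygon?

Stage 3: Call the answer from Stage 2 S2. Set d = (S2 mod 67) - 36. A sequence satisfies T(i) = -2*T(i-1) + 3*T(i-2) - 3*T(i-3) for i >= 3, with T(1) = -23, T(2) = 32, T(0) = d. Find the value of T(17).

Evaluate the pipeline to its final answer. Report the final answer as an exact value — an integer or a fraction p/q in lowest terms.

Stage 1: -4*(-29)^3 + 6*(-29)^2 - 1 = (97556) + (5046) + (-1) = 102601; answer 102601
Stage 2: S1 = 102601; r = 2; cross terms: (19*-33 - 26*-30)=153, (26*-34 - 32*-33)=172, (32*38 - 33*-34)=2338, (33*3 - 2*38)=23, (2*-3 - -18*3)=48, (-18*-30 - 19*-3)=597; twice the area = |3331| = 3331; area = 3331/2; boundary points = 1 + 1 + 1 + 1 + 2 + 1 = 7; strictly interior points = area - boundary/2 + 1 = 1663; answer 1663
Stage 3: S2 = 1663; d = 19; T(3) = -2*(32) + 3*(-23) - 3*(19) = -190; iterating: T(3)=-190, T(4)=545, T(5)=-1756, T(6)=5717, T(7)=-18337, T(8)=59093, T(9)=-190348, T(10)=612986, T(11)=-1974295, T(12)=6358592, T(13)=-20479027, T(14)=65956715, T(15)=-212426287, T(16)=684159800, T(17)=-2203468606; answer -2203468606

-2203468606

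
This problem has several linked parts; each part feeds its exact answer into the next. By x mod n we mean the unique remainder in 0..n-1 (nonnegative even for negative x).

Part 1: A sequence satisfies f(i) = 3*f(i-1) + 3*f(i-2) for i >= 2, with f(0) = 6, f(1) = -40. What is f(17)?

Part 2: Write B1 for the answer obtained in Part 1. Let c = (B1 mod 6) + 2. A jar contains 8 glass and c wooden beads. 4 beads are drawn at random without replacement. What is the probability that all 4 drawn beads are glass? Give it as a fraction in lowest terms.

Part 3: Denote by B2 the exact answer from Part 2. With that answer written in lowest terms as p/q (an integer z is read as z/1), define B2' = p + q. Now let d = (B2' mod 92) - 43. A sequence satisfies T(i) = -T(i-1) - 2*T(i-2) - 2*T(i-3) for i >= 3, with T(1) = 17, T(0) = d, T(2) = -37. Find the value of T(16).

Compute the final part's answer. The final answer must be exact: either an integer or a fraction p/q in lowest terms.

-209

Part 1: f(2) = 3*(-40) + 3*(6) = -102; iterating: f(2)=-102, f(3)=-426, f(4)=-1584, f(5)=-6030, f(6)=-22842, f(7)=-86616, f(8)=-328374, f(9)=-1244970, f(10)=-4720032, f(11)=-17895006, f(12)=-67845114, f(13)=-257220360, f(14)=-975196422, f(15)=-3697250346, f(16)=-14017340304, f(17)=-53143771950; answer -53143771950
Part 2: B1 = -53143771950; c = 2; total draws C(10,4) = 210; favorable C(8,4) = 70; P = 1/3; answer 1/3
Part 3: B2 = 1/3; threaded value p + q = 4; d = -39; T(3) = -1*(-37) - 2*(17) - 2*(-39) = 81; iterating: T(3)=81, T(4)=-41, T(5)=-47, T(6)=-33, T(7)=209, T(8)=-49, T(9)=-303, T(10)=-17, T(11)=721, T(12)=-81, T(13)=-1327, T(14)=47, T(15)=2769, T(16)=-209; answer -209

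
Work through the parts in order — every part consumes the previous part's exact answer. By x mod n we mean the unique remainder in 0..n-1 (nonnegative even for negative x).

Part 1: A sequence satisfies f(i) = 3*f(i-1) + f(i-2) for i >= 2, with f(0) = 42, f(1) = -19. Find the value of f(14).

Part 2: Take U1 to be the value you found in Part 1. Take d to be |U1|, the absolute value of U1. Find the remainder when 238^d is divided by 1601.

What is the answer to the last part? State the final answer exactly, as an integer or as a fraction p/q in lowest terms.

1396

Part 1: f(2) = 3*(-19) + 1*(42) = -15; iterating: f(2)=-15, f(3)=-64, f(4)=-207, f(5)=-685, f(6)=-2262, f(7)=-7471, f(8)=-24675, f(9)=-81496, f(10)=-269163, f(11)=-888985, f(12)=-2936118, f(13)=-9697339, f(14)=-32028135; answer -32028135
Part 2: U1 = -32028135; d = 32028135; squarings mod 1601: 238^1=238, 238^2=609, 238^4=1050, 238^8=1012, 238^16=1105, 238^32=1063, 238^64=1264, 238^128=1499, 238^256=798, 238^512=1207, 238^1024=1540, 238^2048=519, 238^4096=393, 238^8192=753, 238^16384=255, 238^32768=985, 238^65536=19, 238^131072=361, 238^262144=640, 238^524288=1345, 238^1048576=1496, 238^2097152=1419, 238^4194304=1104, 238^8388608=455, 238^16777216=496; 238^32028135 = 238^1 * 238^2 * 238^4 * 238^32 * 238^64 * 238^128 * 238^256 * 238^1024 * 238^4096 * 238^8192 * 238^32768 * 238^524288 * 238^2097152 * 238^4194304 * 238^8388608 * 238^16777216 = 1396 (mod 1601); answer 1396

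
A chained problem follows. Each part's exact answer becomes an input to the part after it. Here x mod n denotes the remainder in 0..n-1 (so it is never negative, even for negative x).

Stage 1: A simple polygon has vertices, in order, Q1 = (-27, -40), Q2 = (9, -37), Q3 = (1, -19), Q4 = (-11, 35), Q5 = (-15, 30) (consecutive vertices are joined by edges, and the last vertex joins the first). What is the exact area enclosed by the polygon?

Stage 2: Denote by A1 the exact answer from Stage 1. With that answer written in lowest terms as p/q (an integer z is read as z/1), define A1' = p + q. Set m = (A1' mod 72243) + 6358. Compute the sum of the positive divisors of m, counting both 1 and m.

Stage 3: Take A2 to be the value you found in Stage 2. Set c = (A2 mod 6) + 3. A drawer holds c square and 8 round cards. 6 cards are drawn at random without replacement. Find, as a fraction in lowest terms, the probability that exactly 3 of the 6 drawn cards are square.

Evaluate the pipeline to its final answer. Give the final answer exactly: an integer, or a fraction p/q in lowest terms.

Stage 1: cross terms: (-27*-37 - 9*-40)=1359, (9*-19 - 1*-37)=-134, (1*35 - -11*-19)=-174, (-11*30 - -15*35)=195, (-15*-40 - -27*30)=1410; twice the area = |2656| = 2656; area = 1328; answer 1328
Stage 2: A1 = 1328; threaded value p + q = 1329; m = 7687; 7687 is prime, so its only divisors are 1 and 7687; sigma = 1 + 7687 = 7688; answer 7688
Stage 3: A2 = 7688; c = 5; total draws C(13,6) = 1716; favorable C(5,3)*C(8,3) = 560; P = 140/429; answer 140/429

140/429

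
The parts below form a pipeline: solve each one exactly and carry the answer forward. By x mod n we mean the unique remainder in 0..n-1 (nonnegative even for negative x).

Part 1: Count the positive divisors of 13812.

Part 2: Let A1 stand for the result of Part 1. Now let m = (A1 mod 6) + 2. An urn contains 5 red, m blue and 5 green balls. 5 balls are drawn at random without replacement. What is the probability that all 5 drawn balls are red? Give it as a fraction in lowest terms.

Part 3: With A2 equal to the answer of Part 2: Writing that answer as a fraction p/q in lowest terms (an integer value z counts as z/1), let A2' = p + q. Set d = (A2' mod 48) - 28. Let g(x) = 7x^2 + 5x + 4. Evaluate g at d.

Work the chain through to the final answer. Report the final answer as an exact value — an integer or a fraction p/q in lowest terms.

52

Part 1: 13812 = 2^2 * 3 * 1151; number of divisors = (2+1) * (1+1) * (1+1) = 12; answer 12
Part 2: A1 = 12; m = 2; total draws C(12,5) = 792; favorable C(5,5) = 1; P = 1/792; answer 1/792
Part 3: A2 = 1/792; threaded value p + q = 793; d = -3; 7*(-3)^2 + 5*(-3)^1 + 4 = (63) + (-15) + (4) = 52; answer 52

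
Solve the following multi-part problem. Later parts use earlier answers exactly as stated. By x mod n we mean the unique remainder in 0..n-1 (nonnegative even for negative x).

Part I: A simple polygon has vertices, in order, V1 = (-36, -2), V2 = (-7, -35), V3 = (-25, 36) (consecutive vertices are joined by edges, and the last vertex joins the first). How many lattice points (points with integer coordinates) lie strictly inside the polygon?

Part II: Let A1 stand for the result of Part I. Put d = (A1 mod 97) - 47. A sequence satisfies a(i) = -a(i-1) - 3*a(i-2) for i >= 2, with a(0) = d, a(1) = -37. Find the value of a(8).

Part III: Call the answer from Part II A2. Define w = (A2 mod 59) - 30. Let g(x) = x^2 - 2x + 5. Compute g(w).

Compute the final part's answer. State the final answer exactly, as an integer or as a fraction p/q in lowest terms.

Part I: cross terms: (-36*-35 - -7*-2)=1246, (-7*36 - -25*-35)=-1127, (-25*-2 - -36*36)=1346; twice the area = |1465| = 1465; area = 1465/2; boundary points = 1 + 1 + 1 = 3; strictly interior points = area - boundary/2 + 1 = 732; answer 732
Part II: A1 = 732; d = 6; a(2) = -1*(-37) - 3*(6) = 19; iterating: a(2)=19, a(3)=92, a(4)=-149, a(5)=-127, a(6)=574, a(7)=-193, a(8)=-1529; answer -1529
Part III: A2 = -1529; w = -25; 1*(-25)^2 - 2*(-25)^1 + 5 = (625) + (50) + (5) = 680; answer 680

680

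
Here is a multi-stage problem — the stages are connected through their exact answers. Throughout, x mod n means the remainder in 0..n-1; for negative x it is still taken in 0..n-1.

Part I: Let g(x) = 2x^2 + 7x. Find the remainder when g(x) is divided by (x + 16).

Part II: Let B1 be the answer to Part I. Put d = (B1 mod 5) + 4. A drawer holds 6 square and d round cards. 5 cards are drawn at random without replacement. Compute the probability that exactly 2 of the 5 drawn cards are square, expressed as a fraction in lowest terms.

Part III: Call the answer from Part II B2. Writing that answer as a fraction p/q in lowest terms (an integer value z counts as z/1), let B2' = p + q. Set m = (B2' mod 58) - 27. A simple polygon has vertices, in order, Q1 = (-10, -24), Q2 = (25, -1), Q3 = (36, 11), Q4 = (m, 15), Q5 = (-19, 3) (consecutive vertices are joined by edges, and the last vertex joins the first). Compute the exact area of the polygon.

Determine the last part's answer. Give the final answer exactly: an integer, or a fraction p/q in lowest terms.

Part I: remainder = value at the root: 2*(-16)^2 + 7*(-16)^1 = (512) + (-112) = 400; answer 400
Part II: B1 = 400; d = 4; total draws C(10,5) = 252; favorable C(6,2)*C(4,3) = 60; P = 5/21; answer 5/21
Part III: B2 = 5/21; threaded value p + q = 26; m = -1; cross terms: (-10*-1 - 25*-24)=610, (25*11 - 36*-1)=311, (36*15 - -1*11)=551, (-1*3 - -19*15)=282, (-19*-24 - -10*3)=486; twice the area = |2240| = 2240; area = 1120; answer 1120

1120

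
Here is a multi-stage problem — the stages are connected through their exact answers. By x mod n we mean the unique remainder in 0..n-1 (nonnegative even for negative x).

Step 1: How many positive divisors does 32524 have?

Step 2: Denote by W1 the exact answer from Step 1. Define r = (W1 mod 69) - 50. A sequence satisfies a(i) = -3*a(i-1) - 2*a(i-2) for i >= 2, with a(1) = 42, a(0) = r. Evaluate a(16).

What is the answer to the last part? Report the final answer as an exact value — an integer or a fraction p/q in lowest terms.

Step 1: 32524 = 2^2 * 47 * 173; number of divisors = (2+1) * (1+1) * (1+1) = 12; answer 12
Step 2: W1 = 12; r = -38; a(2) = -3*(42) - 2*(-38) = -50; iterating: a(2)=-50, a(3)=66, a(4)=-98, a(5)=162, a(6)=-290, a(7)=546, a(8)=-1058, a(9)=2082, a(10)=-4130, a(11)=8226, a(12)=-16418, a(13)=32802, a(14)=-65570, a(15)=131106, a(16)=-262178; answer -262178

-262178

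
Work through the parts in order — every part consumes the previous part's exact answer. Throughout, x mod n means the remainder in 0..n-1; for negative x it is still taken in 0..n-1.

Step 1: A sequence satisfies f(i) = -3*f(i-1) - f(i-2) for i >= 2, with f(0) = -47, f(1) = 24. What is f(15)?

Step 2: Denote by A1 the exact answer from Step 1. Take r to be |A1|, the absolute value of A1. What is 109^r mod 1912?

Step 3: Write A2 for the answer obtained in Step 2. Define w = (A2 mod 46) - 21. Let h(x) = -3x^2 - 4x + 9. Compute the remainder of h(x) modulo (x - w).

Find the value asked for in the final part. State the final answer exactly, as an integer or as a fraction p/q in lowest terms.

-1111

Step 1: f(2) = -3*(24) - 1*(-47) = -25; iterating: f(2)=-25, f(3)=51, f(4)=-128, f(5)=333, f(6)=-871, f(7)=2280, f(8)=-5969, f(9)=15627, f(10)=-40912, f(11)=107109, f(12)=-280415, f(13)=734136, f(14)=-1921993, f(15)=5031843; answer 5031843
Step 2: A1 = 5031843; r = 5031843; squarings mod 1912: 109^1=109, 109^2=409, 109^4=937, 109^8=361, 109^16=305, 109^32=1249, 109^64=1721, 109^128=153, 109^256=465, 109^512=169, 109^1024=1793, 109^2048=777, 109^4096=1449, 109^8192=225, 109^16384=913, 109^32768=1849, 109^65536=145, 109^131072=1905, 109^262144=49, 109^524288=489, 109^1048576=121, 109^2097152=1257, 109^4194304=737; 109^5031843 = 109^1 * 109^2 * 109^32 * 109^128 * 109^256 * 109^512 * 109^1024 * 109^16384 * 109^32768 * 109^262144 * 109^524288 * 109^4194304 = 1197 (mod 1912); answer 1197
Step 3: A2 = 1197; w = -20; remainder = value at the root: -3*(-20)^2 - 4*(-20)^1 + 9 = (-1200) + (80) + (9) = -1111; answer -1111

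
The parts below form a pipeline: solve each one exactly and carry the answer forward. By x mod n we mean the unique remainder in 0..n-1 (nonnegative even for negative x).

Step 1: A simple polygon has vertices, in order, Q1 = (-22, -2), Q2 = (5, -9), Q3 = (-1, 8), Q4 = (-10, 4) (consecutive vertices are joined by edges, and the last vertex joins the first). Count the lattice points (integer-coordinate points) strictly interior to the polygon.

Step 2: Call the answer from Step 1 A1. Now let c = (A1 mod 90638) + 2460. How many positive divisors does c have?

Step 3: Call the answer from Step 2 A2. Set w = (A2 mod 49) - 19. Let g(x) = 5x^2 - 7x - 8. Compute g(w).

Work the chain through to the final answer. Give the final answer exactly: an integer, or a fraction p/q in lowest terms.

Step 1: cross terms: (-22*-9 - 5*-2)=208, (5*8 - -1*-9)=31, (-1*4 - -10*8)=76, (-10*-2 - -22*4)=108; twice the area = |423| = 423; area = 423/2; boundary points = 1 + 1 + 1 + 6 = 9; strictly interior points = area - boundary/2 + 1 = 208; answer 208
Step 2: A1 = 208; c = 2668; 2668 = 2^2 * 23 * 29; number of divisors = (2+1) * (1+1) * (1+1) = 12; answer 12
Step 3: A2 = 12; w = -7; 5*(-7)^2 - 7*(-7)^1 - 8 = (245) + (49) + (-8) = 286; answer 286

286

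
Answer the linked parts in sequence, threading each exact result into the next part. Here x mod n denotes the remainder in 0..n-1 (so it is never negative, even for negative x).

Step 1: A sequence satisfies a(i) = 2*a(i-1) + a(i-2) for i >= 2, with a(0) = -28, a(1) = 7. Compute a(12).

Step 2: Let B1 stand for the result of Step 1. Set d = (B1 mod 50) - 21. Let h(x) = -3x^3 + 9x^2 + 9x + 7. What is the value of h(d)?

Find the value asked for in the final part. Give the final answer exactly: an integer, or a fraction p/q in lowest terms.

Step 1: a(2) = 2*(7) + 1*(-28) = -14; iterating: a(2)=-14, a(3)=-21, a(4)=-56, a(5)=-133, a(6)=-322, a(7)=-777, a(8)=-1876, a(9)=-4529, a(10)=-10934, a(11)=-26397, a(12)=-63728; answer -63728
Step 2: B1 = -63728; d = 1; -3*(1)^3 + 9*(1)^2 + 9*(1)^1 + 7 = (-3) + (9) + (9) + (7) = 22; answer 22

22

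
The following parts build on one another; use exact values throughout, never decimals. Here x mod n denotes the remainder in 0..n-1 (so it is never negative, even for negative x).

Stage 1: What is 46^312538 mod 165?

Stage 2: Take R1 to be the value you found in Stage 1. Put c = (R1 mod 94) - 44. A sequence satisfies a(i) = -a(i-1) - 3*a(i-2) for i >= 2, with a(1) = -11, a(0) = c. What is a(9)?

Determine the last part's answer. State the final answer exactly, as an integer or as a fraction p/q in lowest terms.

-4121

Stage 1: squarings mod 165: 46^1=46, 46^2=136, 46^4=16, 46^8=91, 46^16=31, 46^32=136, 46^64=16, 46^128=91, 46^256=31, 46^512=136, 46^1024=16, 46^2048=91, 46^4096=31, 46^8192=136, 46^16384=16, 46^32768=91, 46^65536=31, 46^131072=136, 46^262144=16; 46^312538 = 46^2 * 46^8 * 46^16 * 46^64 * 46^128 * 46^1024 * 46^16384 * 46^32768 * 46^262144 = 91 (mod 165); answer 91
Stage 2: R1 = 91; c = 47; a(2) = -1*(-11) - 3*(47) = -130; iterating: a(2)=-130, a(3)=163, a(4)=227, a(5)=-716, a(6)=35, a(7)=2113, a(8)=-2218, a(9)=-4121; answer -4121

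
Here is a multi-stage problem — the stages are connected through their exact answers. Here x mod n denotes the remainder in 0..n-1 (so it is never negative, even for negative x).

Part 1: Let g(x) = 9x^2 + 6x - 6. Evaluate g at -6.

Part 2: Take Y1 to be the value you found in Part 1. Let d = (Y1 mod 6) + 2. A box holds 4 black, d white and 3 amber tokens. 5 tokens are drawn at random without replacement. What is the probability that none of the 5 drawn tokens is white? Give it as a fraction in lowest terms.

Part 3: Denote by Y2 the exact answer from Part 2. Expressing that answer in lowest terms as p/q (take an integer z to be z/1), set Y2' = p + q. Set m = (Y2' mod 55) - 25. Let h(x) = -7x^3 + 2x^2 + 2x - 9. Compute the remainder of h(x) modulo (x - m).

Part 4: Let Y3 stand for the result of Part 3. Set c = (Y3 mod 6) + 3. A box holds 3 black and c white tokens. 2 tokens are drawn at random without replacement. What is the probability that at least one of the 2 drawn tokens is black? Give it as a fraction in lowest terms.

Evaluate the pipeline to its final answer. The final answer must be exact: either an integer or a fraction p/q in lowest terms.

Part 1: 9*(-6)^2 + 6*(-6)^1 - 6 = (324) + (-36) + (-6) = 282; answer 282
Part 2: Y1 = 282; d = 2; total draws C(9,5) = 126; favorable C(7,5) = 21; P = 1/6; answer 1/6
Part 3: Y2 = 1/6; threaded value p + q = 7; m = -18; remainder = value at the root: -7*(-18)^3 + 2*(-18)^2 + 2*(-18)^1 - 9 = (40824) + (648) + (-36) + (-9) = 41427; answer 41427
Part 4: Y3 = 41427; c = 6; total draws C(9,2) = 36; complement C(6,2) = 15; favorable 36 - 15 = 21; P = 7/12; answer 7/12

7/12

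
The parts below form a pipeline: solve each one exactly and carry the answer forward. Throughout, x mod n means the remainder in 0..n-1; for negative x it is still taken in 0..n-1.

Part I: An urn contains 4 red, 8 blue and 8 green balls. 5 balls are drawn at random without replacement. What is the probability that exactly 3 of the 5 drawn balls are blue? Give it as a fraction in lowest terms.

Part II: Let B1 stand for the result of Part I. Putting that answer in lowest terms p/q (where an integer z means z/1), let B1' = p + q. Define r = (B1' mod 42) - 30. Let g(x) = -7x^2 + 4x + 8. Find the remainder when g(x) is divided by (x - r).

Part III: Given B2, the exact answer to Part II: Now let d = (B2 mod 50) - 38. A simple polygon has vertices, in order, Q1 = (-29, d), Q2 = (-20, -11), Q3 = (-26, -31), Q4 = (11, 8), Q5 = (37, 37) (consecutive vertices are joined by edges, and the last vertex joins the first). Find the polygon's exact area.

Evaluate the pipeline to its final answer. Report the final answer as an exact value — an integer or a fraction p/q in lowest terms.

700

Part I: total draws C(20,5) = 15504; favorable C(8,3)*C(12,2) = 3696; P = 77/323; answer 77/323
Part II: B1 = 77/323; threaded value p + q = 400; r = -8; remainder = value at the root: -7*(-8)^2 + 4*(-8)^1 + 8 = (-448) + (-32) + (8) = -472; answer -472
Part III: B2 = -472; d = -10; cross terms: (-29*-11 - -20*-10)=119, (-20*-31 - -26*-11)=334, (-26*8 - 11*-31)=133, (11*37 - 37*8)=111, (37*-10 - -29*37)=703; twice the area = |1400| = 1400; area = 700; answer 700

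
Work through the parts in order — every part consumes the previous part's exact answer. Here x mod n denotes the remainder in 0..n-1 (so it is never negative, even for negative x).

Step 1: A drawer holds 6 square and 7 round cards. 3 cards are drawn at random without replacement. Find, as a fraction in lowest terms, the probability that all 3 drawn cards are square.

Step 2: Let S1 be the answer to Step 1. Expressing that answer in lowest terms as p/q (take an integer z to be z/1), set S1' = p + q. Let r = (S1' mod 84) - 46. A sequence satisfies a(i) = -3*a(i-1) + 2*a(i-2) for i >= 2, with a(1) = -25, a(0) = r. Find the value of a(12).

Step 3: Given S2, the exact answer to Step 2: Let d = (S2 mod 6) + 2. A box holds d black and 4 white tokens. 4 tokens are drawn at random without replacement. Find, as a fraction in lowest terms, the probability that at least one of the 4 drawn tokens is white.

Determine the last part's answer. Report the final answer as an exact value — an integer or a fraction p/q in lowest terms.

59/66

Step 1: total draws C(13,3) = 286; favorable C(6,3) = 20; P = 10/143; answer 10/143
Step 2: S1 = 10/143; threaded value p + q = 153; r = 23; a(2) = -3*(-25) + 2*(23) = 121; iterating: a(2)=121, a(3)=-413, a(4)=1481, a(5)=-5269, a(6)=18769, a(7)=-66845, a(8)=238073, a(9)=-847909, a(10)=3019873, a(11)=-10755437, a(12)=38306057; answer 38306057
Step 3: S2 = 38306057; d = 7; total draws C(11,4) = 330; complement C(7,4) = 35; favorable 330 - 35 = 295; P = 59/66; answer 59/66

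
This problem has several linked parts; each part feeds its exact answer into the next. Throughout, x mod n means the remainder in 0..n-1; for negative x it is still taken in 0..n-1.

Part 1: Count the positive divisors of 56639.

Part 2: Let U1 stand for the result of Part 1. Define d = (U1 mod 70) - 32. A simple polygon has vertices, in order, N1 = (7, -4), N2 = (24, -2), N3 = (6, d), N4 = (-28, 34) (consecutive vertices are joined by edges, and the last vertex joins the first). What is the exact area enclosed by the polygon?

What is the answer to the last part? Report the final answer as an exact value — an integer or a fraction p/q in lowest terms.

Part 1: 56639 = 11 * 19 * 271; number of divisors = (1+1) * (1+1) * (1+1) = 8; answer 8
Part 2: U1 = 8; d = -24; cross terms: (7*-2 - 24*-4)=82, (24*-24 - 6*-2)=-564, (6*34 - -28*-24)=-468, (-28*-4 - 7*34)=-126; twice the area = |-1076| = 1076; area = 538; answer 538

538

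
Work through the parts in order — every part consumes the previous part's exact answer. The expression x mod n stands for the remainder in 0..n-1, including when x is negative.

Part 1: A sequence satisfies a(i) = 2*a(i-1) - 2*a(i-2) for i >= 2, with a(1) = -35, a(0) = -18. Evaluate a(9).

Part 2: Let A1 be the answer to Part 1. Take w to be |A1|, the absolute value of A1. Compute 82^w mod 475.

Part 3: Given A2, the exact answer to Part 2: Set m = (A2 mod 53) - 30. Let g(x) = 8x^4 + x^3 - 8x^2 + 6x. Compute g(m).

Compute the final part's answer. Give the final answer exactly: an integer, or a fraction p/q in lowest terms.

Part 1: a(2) = 2*(-35) - 2*(-18) = -34; iterating: a(2)=-34, a(3)=2, a(4)=72, a(5)=140, a(6)=136, a(7)=-8, a(8)=-288, a(9)=-560; answer -560
Part 2: A1 = -560; w = 560; squarings mod 475: 82^1=82, 82^2=74, 82^4=251, 82^8=301, 82^16=351, 82^32=176, 82^64=101, 82^128=226, 82^256=251, 82^512=301; 82^560 = 82^16 * 82^32 * 82^512 = 226 (mod 475); answer 226
Part 3: A2 = 226; m = -16; 8*(-16)^4 + 1*(-16)^3 - 8*(-16)^2 + 6*(-16)^1 = (524288) + (-4096) + (-2048) + (-96) = 518048; answer 518048

518048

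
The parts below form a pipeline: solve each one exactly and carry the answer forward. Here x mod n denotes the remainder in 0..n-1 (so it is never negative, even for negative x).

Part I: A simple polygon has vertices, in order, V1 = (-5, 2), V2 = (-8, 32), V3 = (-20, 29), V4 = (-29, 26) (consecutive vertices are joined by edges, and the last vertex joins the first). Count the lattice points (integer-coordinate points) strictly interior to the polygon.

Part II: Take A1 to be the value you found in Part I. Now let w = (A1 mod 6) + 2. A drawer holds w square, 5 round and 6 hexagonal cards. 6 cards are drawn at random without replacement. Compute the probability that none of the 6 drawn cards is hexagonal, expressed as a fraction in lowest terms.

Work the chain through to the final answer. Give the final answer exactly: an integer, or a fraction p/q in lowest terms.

Part I: cross terms: (-5*32 - -8*2)=-144, (-8*29 - -20*32)=408, (-20*26 - -29*29)=321, (-29*2 - -5*26)=72; twice the area = |657| = 657; area = 657/2; boundary points = 3 + 3 + 3 + 24 = 33; strictly interior points = area - boundary/2 + 1 = 313; answer 313
Part II: A1 = 313; w = 3; total draws C(14,6) = 3003; favorable C(8,6) = 28; P = 4/429; answer 4/429

4/429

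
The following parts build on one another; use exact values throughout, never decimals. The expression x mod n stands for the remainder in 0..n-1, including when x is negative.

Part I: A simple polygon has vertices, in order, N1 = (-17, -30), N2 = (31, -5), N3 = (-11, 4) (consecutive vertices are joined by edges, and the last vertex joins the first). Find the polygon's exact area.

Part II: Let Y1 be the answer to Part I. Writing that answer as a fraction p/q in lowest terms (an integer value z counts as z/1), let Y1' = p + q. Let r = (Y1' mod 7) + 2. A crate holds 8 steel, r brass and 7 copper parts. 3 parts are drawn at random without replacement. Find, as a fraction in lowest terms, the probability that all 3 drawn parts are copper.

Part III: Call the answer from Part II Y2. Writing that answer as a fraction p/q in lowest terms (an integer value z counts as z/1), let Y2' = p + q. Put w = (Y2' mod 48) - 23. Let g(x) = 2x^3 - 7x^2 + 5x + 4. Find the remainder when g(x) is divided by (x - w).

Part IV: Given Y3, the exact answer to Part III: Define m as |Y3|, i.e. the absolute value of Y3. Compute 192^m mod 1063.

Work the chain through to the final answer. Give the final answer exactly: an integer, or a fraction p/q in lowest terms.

874

Part I: cross terms: (-17*-5 - 31*-30)=1015, (31*4 - -11*-5)=69, (-11*-30 - -17*4)=398; twice the area = |1482| = 1482; area = 741; answer 741
Part II: Y1 = 741; threaded value p + q = 742; r = 2; total draws C(17,3) = 680; favorable C(7,3) = 35; P = 7/136; answer 7/136
Part III: Y2 = 7/136; threaded value p + q = 143; w = 24; remainder = value at the root: 2*(24)^3 - 7*(24)^2 + 5*(24)^1 + 4 = (27648) + (-4032) + (120) + (4) = 23740; answer 23740
Part IV: Y3 = 23740; m = 23740; squarings mod 1063: 192^1=192, 192^2=722, 192^4=414, 192^8=253, 192^16=229, 192^32=354, 192^64=945, 192^128=105, 192^256=395, 192^512=827, 192^1024=420, 192^2048=1005, 192^4096=175, 192^8192=861, 192^16384=410; 192^23740 = 192^4 * 192^8 * 192^16 * 192^32 * 192^128 * 192^1024 * 192^2048 * 192^4096 * 192^16384 = 874 (mod 1063); answer 874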